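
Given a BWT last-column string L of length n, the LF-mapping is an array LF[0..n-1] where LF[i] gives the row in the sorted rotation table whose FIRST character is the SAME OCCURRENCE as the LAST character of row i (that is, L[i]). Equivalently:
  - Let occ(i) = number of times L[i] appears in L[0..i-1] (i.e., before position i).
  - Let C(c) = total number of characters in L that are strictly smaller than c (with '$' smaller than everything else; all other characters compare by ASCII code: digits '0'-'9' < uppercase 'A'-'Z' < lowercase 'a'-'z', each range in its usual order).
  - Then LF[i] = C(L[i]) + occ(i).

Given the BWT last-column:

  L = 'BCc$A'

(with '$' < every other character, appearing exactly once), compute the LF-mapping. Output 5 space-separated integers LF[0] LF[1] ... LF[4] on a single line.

Answer: 2 3 4 0 1

Derivation:
Char counts: '$':1, 'A':1, 'B':1, 'C':1, 'c':1
C (first-col start): C('$')=0, C('A')=1, C('B')=2, C('C')=3, C('c')=4
L[0]='B': occ=0, LF[0]=C('B')+0=2+0=2
L[1]='C': occ=0, LF[1]=C('C')+0=3+0=3
L[2]='c': occ=0, LF[2]=C('c')+0=4+0=4
L[3]='$': occ=0, LF[3]=C('$')+0=0+0=0
L[4]='A': occ=0, LF[4]=C('A')+0=1+0=1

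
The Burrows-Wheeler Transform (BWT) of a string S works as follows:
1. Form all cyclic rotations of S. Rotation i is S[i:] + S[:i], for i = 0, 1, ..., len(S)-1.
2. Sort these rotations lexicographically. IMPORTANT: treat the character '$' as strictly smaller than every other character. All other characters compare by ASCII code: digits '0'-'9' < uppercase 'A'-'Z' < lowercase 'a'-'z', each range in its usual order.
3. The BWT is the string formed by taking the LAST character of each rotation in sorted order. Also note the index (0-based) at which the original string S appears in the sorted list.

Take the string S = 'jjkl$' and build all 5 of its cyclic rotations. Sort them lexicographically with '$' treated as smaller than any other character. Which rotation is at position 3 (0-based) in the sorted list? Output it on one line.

Answer: kl$jj

Derivation:
All 5 rotations (rotation i = S[i:]+S[:i]):
  rot[0] = jjkl$
  rot[1] = jkl$j
  rot[2] = kl$jj
  rot[3] = l$jjk
  rot[4] = $jjkl
Sorted (with $ < everything):
  sorted[0] = $jjkl
  sorted[1] = jjkl$
  sorted[2] = jkl$j
  sorted[3] = kl$jj
  sorted[4] = l$jjk
sorted[3] = kl$jj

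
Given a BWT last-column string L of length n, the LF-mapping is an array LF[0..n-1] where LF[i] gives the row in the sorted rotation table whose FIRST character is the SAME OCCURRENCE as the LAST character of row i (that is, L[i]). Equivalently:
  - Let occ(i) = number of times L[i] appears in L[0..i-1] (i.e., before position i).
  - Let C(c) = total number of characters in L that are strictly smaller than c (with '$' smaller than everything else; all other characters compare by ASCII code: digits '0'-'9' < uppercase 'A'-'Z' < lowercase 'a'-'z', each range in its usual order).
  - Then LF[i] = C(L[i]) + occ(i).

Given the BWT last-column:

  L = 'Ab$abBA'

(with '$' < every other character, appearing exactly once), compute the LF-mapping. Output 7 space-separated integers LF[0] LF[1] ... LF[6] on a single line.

Answer: 1 5 0 4 6 3 2

Derivation:
Char counts: '$':1, 'A':2, 'B':1, 'a':1, 'b':2
C (first-col start): C('$')=0, C('A')=1, C('B')=3, C('a')=4, C('b')=5
L[0]='A': occ=0, LF[0]=C('A')+0=1+0=1
L[1]='b': occ=0, LF[1]=C('b')+0=5+0=5
L[2]='$': occ=0, LF[2]=C('$')+0=0+0=0
L[3]='a': occ=0, LF[3]=C('a')+0=4+0=4
L[4]='b': occ=1, LF[4]=C('b')+1=5+1=6
L[5]='B': occ=0, LF[5]=C('B')+0=3+0=3
L[6]='A': occ=1, LF[6]=C('A')+1=1+1=2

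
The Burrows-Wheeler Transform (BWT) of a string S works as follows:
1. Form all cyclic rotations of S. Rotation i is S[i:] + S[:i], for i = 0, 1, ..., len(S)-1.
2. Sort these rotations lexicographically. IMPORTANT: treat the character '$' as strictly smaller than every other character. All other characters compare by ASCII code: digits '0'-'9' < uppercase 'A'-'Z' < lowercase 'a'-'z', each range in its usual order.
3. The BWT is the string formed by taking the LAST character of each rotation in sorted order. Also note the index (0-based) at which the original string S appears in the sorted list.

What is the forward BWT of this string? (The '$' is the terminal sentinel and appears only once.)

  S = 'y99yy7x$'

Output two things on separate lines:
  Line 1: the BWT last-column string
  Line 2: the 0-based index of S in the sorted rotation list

Answer: xyy97y$9
6

Derivation:
All 8 rotations (rotation i = S[i:]+S[:i]):
  rot[0] = y99yy7x$
  rot[1] = 99yy7x$y
  rot[2] = 9yy7x$y9
  rot[3] = yy7x$y99
  rot[4] = y7x$y99y
  rot[5] = 7x$y99yy
  rot[6] = x$y99yy7
  rot[7] = $y99yy7x
Sorted (with $ < everything):
  sorted[0] = $y99yy7x  (last char: 'x')
  sorted[1] = 7x$y99yy  (last char: 'y')
  sorted[2] = 99yy7x$y  (last char: 'y')
  sorted[3] = 9yy7x$y9  (last char: '9')
  sorted[4] = x$y99yy7  (last char: '7')
  sorted[5] = y7x$y99y  (last char: 'y')
  sorted[6] = y99yy7x$  (last char: '$')
  sorted[7] = yy7x$y99  (last char: '9')
Last column: xyy97y$9
Original string S is at sorted index 6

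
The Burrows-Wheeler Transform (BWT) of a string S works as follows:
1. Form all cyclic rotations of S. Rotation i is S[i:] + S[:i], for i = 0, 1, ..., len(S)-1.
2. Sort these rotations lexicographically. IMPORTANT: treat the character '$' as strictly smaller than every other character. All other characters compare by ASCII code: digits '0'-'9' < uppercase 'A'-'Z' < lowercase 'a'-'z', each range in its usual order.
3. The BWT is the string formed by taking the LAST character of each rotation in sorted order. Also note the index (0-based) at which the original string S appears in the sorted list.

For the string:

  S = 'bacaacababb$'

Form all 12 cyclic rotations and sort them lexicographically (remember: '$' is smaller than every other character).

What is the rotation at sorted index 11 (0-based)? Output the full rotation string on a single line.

Answer: cababb$bacaa

Derivation:
All 12 rotations (rotation i = S[i:]+S[:i]):
  rot[0] = bacaacababb$
  rot[1] = acaacababb$b
  rot[2] = caacababb$ba
  rot[3] = aacababb$bac
  rot[4] = acababb$baca
  rot[5] = cababb$bacaa
  rot[6] = ababb$bacaac
  rot[7] = babb$bacaaca
  rot[8] = abb$bacaacab
  rot[9] = bb$bacaacaba
  rot[10] = b$bacaacabab
  rot[11] = $bacaacababb
Sorted (with $ < everything):
  sorted[0] = $bacaacababb
  sorted[1] = aacababb$bac
  sorted[2] = ababb$bacaac
  sorted[3] = abb$bacaacab
  sorted[4] = acaacababb$b
  sorted[5] = acababb$baca
  sorted[6] = b$bacaacabab
  sorted[7] = babb$bacaaca
  sorted[8] = bacaacababb$
  sorted[9] = bb$bacaacaba
  sorted[10] = caacababb$ba
  sorted[11] = cababb$bacaa
sorted[11] = cababb$bacaa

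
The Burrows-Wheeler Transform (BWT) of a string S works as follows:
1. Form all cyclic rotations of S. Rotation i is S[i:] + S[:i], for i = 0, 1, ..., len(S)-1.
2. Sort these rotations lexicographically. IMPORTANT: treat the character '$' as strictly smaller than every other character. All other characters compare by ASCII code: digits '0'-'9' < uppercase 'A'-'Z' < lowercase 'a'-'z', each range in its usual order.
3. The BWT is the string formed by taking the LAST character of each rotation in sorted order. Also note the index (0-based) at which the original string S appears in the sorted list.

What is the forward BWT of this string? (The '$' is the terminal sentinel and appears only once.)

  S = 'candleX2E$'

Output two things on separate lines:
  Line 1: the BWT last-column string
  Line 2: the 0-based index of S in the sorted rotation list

All 10 rotations (rotation i = S[i:]+S[:i]):
  rot[0] = candleX2E$
  rot[1] = andleX2E$c
  rot[2] = ndleX2E$ca
  rot[3] = dleX2E$can
  rot[4] = leX2E$cand
  rot[5] = eX2E$candl
  rot[6] = X2E$candle
  rot[7] = 2E$candleX
  rot[8] = E$candleX2
  rot[9] = $candleX2E
Sorted (with $ < everything):
  sorted[0] = $candleX2E  (last char: 'E')
  sorted[1] = 2E$candleX  (last char: 'X')
  sorted[2] = E$candleX2  (last char: '2')
  sorted[3] = X2E$candle  (last char: 'e')
  sorted[4] = andleX2E$c  (last char: 'c')
  sorted[5] = candleX2E$  (last char: '$')
  sorted[6] = dleX2E$can  (last char: 'n')
  sorted[7] = eX2E$candl  (last char: 'l')
  sorted[8] = leX2E$cand  (last char: 'd')
  sorted[9] = ndleX2E$ca  (last char: 'a')
Last column: EX2ec$nlda
Original string S is at sorted index 5

Answer: EX2ec$nlda
5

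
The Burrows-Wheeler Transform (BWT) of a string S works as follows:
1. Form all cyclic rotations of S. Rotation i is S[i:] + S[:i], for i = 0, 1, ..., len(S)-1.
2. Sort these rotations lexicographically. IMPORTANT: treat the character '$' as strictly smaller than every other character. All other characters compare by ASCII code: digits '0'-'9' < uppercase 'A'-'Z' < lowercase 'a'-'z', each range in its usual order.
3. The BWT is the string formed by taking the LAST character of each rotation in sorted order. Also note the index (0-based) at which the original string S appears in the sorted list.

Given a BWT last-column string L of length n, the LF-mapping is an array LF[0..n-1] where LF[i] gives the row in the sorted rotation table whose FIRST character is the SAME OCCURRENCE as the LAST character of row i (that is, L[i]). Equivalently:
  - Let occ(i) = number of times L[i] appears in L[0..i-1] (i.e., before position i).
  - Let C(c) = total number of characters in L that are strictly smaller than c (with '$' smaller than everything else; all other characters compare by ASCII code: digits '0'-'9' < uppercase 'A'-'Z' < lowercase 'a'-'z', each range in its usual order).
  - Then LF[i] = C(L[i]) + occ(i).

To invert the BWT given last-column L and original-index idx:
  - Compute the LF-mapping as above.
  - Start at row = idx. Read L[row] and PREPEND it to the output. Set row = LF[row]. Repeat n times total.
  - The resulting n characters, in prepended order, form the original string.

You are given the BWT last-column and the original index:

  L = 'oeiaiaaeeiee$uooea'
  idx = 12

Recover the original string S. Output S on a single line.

Answer: iauieiaeaaeeeeooo$

Derivation:
LF mapping: 14 5 11 1 12 2 3 6 7 13 8 9 0 17 15 16 10 4
Walk LF starting at row 12, prepending L[row]:
  step 1: row=12, L[12]='$', prepend. Next row=LF[12]=0
  step 2: row=0, L[0]='o', prepend. Next row=LF[0]=14
  step 3: row=14, L[14]='o', prepend. Next row=LF[14]=15
  step 4: row=15, L[15]='o', prepend. Next row=LF[15]=16
  step 5: row=16, L[16]='e', prepend. Next row=LF[16]=10
  step 6: row=10, L[10]='e', prepend. Next row=LF[10]=8
  step 7: row=8, L[8]='e', prepend. Next row=LF[8]=7
  step 8: row=7, L[7]='e', prepend. Next row=LF[7]=6
  step 9: row=6, L[6]='a', prepend. Next row=LF[6]=3
  step 10: row=3, L[3]='a', prepend. Next row=LF[3]=1
  step 11: row=1, L[1]='e', prepend. Next row=LF[1]=5
  step 12: row=5, L[5]='a', prepend. Next row=LF[5]=2
  step 13: row=2, L[2]='i', prepend. Next row=LF[2]=11
  step 14: row=11, L[11]='e', prepend. Next row=LF[11]=9
  step 15: row=9, L[9]='i', prepend. Next row=LF[9]=13
  step 16: row=13, L[13]='u', prepend. Next row=LF[13]=17
  step 17: row=17, L[17]='a', prepend. Next row=LF[17]=4
  step 18: row=4, L[4]='i', prepend. Next row=LF[4]=12
Reversed output: iauieiaeaaeeeeooo$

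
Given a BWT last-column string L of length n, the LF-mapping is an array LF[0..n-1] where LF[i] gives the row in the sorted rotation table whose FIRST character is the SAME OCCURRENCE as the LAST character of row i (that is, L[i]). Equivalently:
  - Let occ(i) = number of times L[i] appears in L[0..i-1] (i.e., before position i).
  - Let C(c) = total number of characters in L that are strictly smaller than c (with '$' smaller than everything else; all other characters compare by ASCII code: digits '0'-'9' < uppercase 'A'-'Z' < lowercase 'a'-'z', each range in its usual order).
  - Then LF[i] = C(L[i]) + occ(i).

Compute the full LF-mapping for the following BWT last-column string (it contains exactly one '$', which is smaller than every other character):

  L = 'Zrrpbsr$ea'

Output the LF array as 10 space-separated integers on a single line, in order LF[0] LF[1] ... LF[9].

Char counts: '$':1, 'Z':1, 'a':1, 'b':1, 'e':1, 'p':1, 'r':3, 's':1
C (first-col start): C('$')=0, C('Z')=1, C('a')=2, C('b')=3, C('e')=4, C('p')=5, C('r')=6, C('s')=9
L[0]='Z': occ=0, LF[0]=C('Z')+0=1+0=1
L[1]='r': occ=0, LF[1]=C('r')+0=6+0=6
L[2]='r': occ=1, LF[2]=C('r')+1=6+1=7
L[3]='p': occ=0, LF[3]=C('p')+0=5+0=5
L[4]='b': occ=0, LF[4]=C('b')+0=3+0=3
L[5]='s': occ=0, LF[5]=C('s')+0=9+0=9
L[6]='r': occ=2, LF[6]=C('r')+2=6+2=8
L[7]='$': occ=0, LF[7]=C('$')+0=0+0=0
L[8]='e': occ=0, LF[8]=C('e')+0=4+0=4
L[9]='a': occ=0, LF[9]=C('a')+0=2+0=2

Answer: 1 6 7 5 3 9 8 0 4 2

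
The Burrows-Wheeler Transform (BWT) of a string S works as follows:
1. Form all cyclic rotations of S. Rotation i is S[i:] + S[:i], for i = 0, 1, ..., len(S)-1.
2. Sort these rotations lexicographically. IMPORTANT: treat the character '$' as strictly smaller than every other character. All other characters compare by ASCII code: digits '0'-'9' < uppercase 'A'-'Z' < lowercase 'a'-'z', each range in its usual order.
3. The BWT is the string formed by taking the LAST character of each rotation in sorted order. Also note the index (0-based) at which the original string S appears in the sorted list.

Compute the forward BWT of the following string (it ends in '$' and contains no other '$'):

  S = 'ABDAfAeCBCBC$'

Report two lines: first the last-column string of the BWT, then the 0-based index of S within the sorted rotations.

All 13 rotations (rotation i = S[i:]+S[:i]):
  rot[0] = ABDAfAeCBCBC$
  rot[1] = BDAfAeCBCBC$A
  rot[2] = DAfAeCBCBC$AB
  rot[3] = AfAeCBCBC$ABD
  rot[4] = fAeCBCBC$ABDA
  rot[5] = AeCBCBC$ABDAf
  rot[6] = eCBCBC$ABDAfA
  rot[7] = CBCBC$ABDAfAe
  rot[8] = BCBC$ABDAfAeC
  rot[9] = CBC$ABDAfAeCB
  rot[10] = BC$ABDAfAeCBC
  rot[11] = C$ABDAfAeCBCB
  rot[12] = $ABDAfAeCBCBC
Sorted (with $ < everything):
  sorted[0] = $ABDAfAeCBCBC  (last char: 'C')
  sorted[1] = ABDAfAeCBCBC$  (last char: '$')
  sorted[2] = AeCBCBC$ABDAf  (last char: 'f')
  sorted[3] = AfAeCBCBC$ABD  (last char: 'D')
  sorted[4] = BC$ABDAfAeCBC  (last char: 'C')
  sorted[5] = BCBC$ABDAfAeC  (last char: 'C')
  sorted[6] = BDAfAeCBCBC$A  (last char: 'A')
  sorted[7] = C$ABDAfAeCBCB  (last char: 'B')
  sorted[8] = CBC$ABDAfAeCB  (last char: 'B')
  sorted[9] = CBCBC$ABDAfAe  (last char: 'e')
  sorted[10] = DAfAeCBCBC$AB  (last char: 'B')
  sorted[11] = eCBCBC$ABDAfA  (last char: 'A')
  sorted[12] = fAeCBCBC$ABDA  (last char: 'A')
Last column: C$fDCCABBeBAA
Original string S is at sorted index 1

Answer: C$fDCCABBeBAA
1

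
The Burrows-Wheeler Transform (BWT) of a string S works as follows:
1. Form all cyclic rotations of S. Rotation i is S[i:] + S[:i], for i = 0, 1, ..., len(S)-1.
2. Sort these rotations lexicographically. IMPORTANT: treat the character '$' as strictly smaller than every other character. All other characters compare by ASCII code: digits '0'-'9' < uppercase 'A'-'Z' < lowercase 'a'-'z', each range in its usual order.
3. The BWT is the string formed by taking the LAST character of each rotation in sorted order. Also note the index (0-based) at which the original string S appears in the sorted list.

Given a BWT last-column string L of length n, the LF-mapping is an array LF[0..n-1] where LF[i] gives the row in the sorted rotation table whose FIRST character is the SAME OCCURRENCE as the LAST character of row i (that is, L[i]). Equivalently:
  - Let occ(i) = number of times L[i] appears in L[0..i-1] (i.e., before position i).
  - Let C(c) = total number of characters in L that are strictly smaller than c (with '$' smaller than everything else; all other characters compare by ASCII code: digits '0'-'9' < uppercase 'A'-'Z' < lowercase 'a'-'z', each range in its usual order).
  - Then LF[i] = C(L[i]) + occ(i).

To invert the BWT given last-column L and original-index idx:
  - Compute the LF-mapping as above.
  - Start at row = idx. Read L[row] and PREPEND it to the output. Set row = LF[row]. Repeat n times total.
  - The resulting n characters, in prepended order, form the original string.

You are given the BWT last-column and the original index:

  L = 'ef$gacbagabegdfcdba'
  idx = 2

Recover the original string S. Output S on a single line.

LF mapping: 12 14 0 16 1 8 5 2 17 3 6 13 18 10 15 9 11 7 4
Walk LF starting at row 2, prepending L[row]:
  step 1: row=2, L[2]='$', prepend. Next row=LF[2]=0
  step 2: row=0, L[0]='e', prepend. Next row=LF[0]=12
  step 3: row=12, L[12]='g', prepend. Next row=LF[12]=18
  step 4: row=18, L[18]='a', prepend. Next row=LF[18]=4
  step 5: row=4, L[4]='a', prepend. Next row=LF[4]=1
  step 6: row=1, L[1]='f', prepend. Next row=LF[1]=14
  step 7: row=14, L[14]='f', prepend. Next row=LF[14]=15
  step 8: row=15, L[15]='c', prepend. Next row=LF[15]=9
  step 9: row=9, L[9]='a', prepend. Next row=LF[9]=3
  step 10: row=3, L[3]='g', prepend. Next row=LF[3]=16
  step 11: row=16, L[16]='d', prepend. Next row=LF[16]=11
  step 12: row=11, L[11]='e', prepend. Next row=LF[11]=13
  step 13: row=13, L[13]='d', prepend. Next row=LF[13]=10
  step 14: row=10, L[10]='b', prepend. Next row=LF[10]=6
  step 15: row=6, L[6]='b', prepend. Next row=LF[6]=5
  step 16: row=5, L[5]='c', prepend. Next row=LF[5]=8
  step 17: row=8, L[8]='g', prepend. Next row=LF[8]=17
  step 18: row=17, L[17]='b', prepend. Next row=LF[17]=7
  step 19: row=7, L[7]='a', prepend. Next row=LF[7]=2
Reversed output: abgcbbdedgacffaage$

Answer: abgcbbdedgacffaage$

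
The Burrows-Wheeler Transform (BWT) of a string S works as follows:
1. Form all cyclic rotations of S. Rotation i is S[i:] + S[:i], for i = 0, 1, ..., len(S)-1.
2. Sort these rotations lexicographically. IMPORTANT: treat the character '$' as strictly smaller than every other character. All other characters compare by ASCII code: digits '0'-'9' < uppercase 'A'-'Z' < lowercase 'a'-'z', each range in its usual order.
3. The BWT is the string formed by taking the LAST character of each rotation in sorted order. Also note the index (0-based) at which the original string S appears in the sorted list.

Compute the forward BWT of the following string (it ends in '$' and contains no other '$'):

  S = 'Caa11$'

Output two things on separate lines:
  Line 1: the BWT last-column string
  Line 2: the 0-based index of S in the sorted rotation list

All 6 rotations (rotation i = S[i:]+S[:i]):
  rot[0] = Caa11$
  rot[1] = aa11$C
  rot[2] = a11$Ca
  rot[3] = 11$Caa
  rot[4] = 1$Caa1
  rot[5] = $Caa11
Sorted (with $ < everything):
  sorted[0] = $Caa11  (last char: '1')
  sorted[1] = 1$Caa1  (last char: '1')
  sorted[2] = 11$Caa  (last char: 'a')
  sorted[3] = Caa11$  (last char: '$')
  sorted[4] = a11$Ca  (last char: 'a')
  sorted[5] = aa11$C  (last char: 'C')
Last column: 11a$aC
Original string S is at sorted index 3

Answer: 11a$aC
3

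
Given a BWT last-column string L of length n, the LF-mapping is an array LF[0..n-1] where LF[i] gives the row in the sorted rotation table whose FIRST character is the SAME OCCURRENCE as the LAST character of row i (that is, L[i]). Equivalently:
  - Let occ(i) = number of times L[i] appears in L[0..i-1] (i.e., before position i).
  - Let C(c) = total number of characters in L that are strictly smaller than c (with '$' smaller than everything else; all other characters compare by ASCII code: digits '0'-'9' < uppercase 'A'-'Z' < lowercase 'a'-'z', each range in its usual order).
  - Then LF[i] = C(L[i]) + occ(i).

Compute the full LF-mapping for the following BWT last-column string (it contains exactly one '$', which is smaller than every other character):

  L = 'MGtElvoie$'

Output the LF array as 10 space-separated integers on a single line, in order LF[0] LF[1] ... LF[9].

Answer: 3 2 8 1 6 9 7 5 4 0

Derivation:
Char counts: '$':1, 'E':1, 'G':1, 'M':1, 'e':1, 'i':1, 'l':1, 'o':1, 't':1, 'v':1
C (first-col start): C('$')=0, C('E')=1, C('G')=2, C('M')=3, C('e')=4, C('i')=5, C('l')=6, C('o')=7, C('t')=8, C('v')=9
L[0]='M': occ=0, LF[0]=C('M')+0=3+0=3
L[1]='G': occ=0, LF[1]=C('G')+0=2+0=2
L[2]='t': occ=0, LF[2]=C('t')+0=8+0=8
L[3]='E': occ=0, LF[3]=C('E')+0=1+0=1
L[4]='l': occ=0, LF[4]=C('l')+0=6+0=6
L[5]='v': occ=0, LF[5]=C('v')+0=9+0=9
L[6]='o': occ=0, LF[6]=C('o')+0=7+0=7
L[7]='i': occ=0, LF[7]=C('i')+0=5+0=5
L[8]='e': occ=0, LF[8]=C('e')+0=4+0=4
L[9]='$': occ=0, LF[9]=C('$')+0=0+0=0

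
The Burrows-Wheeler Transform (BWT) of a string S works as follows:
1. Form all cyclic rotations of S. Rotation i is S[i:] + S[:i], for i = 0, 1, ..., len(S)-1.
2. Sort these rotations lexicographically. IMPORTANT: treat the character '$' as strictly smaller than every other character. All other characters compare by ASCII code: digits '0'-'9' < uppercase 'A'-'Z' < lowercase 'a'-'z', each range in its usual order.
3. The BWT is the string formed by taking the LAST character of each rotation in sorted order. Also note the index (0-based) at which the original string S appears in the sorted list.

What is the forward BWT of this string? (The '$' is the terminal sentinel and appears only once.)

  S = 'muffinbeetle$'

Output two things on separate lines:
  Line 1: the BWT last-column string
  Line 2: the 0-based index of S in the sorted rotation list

All 13 rotations (rotation i = S[i:]+S[:i]):
  rot[0] = muffinbeetle$
  rot[1] = uffinbeetle$m
  rot[2] = ffinbeetle$mu
  rot[3] = finbeetle$muf
  rot[4] = inbeetle$muff
  rot[5] = nbeetle$muffi
  rot[6] = beetle$muffin
  rot[7] = eetle$muffinb
  rot[8] = etle$muffinbe
  rot[9] = tle$muffinbee
  rot[10] = le$muffinbeet
  rot[11] = e$muffinbeetl
  rot[12] = $muffinbeetle
Sorted (with $ < everything):
  sorted[0] = $muffinbeetle  (last char: 'e')
  sorted[1] = beetle$muffin  (last char: 'n')
  sorted[2] = e$muffinbeetl  (last char: 'l')
  sorted[3] = eetle$muffinb  (last char: 'b')
  sorted[4] = etle$muffinbe  (last char: 'e')
  sorted[5] = ffinbeetle$mu  (last char: 'u')
  sorted[6] = finbeetle$muf  (last char: 'f')
  sorted[7] = inbeetle$muff  (last char: 'f')
  sorted[8] = le$muffinbeet  (last char: 't')
  sorted[9] = muffinbeetle$  (last char: '$')
  sorted[10] = nbeetle$muffi  (last char: 'i')
  sorted[11] = tle$muffinbee  (last char: 'e')
  sorted[12] = uffinbeetle$m  (last char: 'm')
Last column: enlbeufft$iem
Original string S is at sorted index 9

Answer: enlbeufft$iem
9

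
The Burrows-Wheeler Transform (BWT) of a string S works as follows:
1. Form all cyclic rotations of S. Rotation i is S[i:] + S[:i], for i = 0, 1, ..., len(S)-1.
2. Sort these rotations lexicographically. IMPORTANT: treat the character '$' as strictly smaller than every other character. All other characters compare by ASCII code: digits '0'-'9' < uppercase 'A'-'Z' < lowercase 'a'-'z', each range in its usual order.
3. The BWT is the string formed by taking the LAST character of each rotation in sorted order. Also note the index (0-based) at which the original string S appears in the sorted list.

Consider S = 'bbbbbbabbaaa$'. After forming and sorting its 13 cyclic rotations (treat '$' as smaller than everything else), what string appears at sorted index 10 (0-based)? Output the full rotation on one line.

Answer: bbbbabbaaa$bb

Derivation:
All 13 rotations (rotation i = S[i:]+S[:i]):
  rot[0] = bbbbbbabbaaa$
  rot[1] = bbbbbabbaaa$b
  rot[2] = bbbbabbaaa$bb
  rot[3] = bbbabbaaa$bbb
  rot[4] = bbabbaaa$bbbb
  rot[5] = babbaaa$bbbbb
  rot[6] = abbaaa$bbbbbb
  rot[7] = bbaaa$bbbbbba
  rot[8] = baaa$bbbbbbab
  rot[9] = aaa$bbbbbbabb
  rot[10] = aa$bbbbbbabba
  rot[11] = a$bbbbbbabbaa
  rot[12] = $bbbbbbabbaaa
Sorted (with $ < everything):
  sorted[0] = $bbbbbbabbaaa
  sorted[1] = a$bbbbbbabbaa
  sorted[2] = aa$bbbbbbabba
  sorted[3] = aaa$bbbbbbabb
  sorted[4] = abbaaa$bbbbbb
  sorted[5] = baaa$bbbbbbab
  sorted[6] = babbaaa$bbbbb
  sorted[7] = bbaaa$bbbbbba
  sorted[8] = bbabbaaa$bbbb
  sorted[9] = bbbabbaaa$bbb
  sorted[10] = bbbbabbaaa$bb
  sorted[11] = bbbbbabbaaa$b
  sorted[12] = bbbbbbabbaaa$
sorted[10] = bbbbabbaaa$bb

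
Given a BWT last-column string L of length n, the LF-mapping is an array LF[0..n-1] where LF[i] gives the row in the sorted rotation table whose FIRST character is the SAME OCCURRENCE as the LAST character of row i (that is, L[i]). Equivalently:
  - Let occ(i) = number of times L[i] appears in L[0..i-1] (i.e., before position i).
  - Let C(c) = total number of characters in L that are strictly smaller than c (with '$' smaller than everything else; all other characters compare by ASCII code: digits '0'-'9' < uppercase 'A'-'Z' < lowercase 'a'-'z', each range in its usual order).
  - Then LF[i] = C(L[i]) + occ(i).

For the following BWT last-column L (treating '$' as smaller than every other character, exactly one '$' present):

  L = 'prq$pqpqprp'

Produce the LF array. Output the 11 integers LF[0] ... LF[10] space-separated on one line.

Char counts: '$':1, 'p':5, 'q':3, 'r':2
C (first-col start): C('$')=0, C('p')=1, C('q')=6, C('r')=9
L[0]='p': occ=0, LF[0]=C('p')+0=1+0=1
L[1]='r': occ=0, LF[1]=C('r')+0=9+0=9
L[2]='q': occ=0, LF[2]=C('q')+0=6+0=6
L[3]='$': occ=0, LF[3]=C('$')+0=0+0=0
L[4]='p': occ=1, LF[4]=C('p')+1=1+1=2
L[5]='q': occ=1, LF[5]=C('q')+1=6+1=7
L[6]='p': occ=2, LF[6]=C('p')+2=1+2=3
L[7]='q': occ=2, LF[7]=C('q')+2=6+2=8
L[8]='p': occ=3, LF[8]=C('p')+3=1+3=4
L[9]='r': occ=1, LF[9]=C('r')+1=9+1=10
L[10]='p': occ=4, LF[10]=C('p')+4=1+4=5

Answer: 1 9 6 0 2 7 3 8 4 10 5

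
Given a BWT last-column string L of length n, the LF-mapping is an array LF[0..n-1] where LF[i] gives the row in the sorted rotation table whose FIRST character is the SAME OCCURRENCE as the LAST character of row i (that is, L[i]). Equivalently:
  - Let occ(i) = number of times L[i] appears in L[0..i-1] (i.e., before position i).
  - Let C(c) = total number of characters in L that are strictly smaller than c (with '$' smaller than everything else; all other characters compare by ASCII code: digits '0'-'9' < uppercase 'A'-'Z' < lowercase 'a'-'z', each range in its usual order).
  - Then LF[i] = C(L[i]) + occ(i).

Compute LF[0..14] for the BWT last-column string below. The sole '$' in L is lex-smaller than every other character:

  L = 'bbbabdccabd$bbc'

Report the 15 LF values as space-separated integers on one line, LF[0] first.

Char counts: '$':1, 'a':2, 'b':7, 'c':3, 'd':2
C (first-col start): C('$')=0, C('a')=1, C('b')=3, C('c')=10, C('d')=13
L[0]='b': occ=0, LF[0]=C('b')+0=3+0=3
L[1]='b': occ=1, LF[1]=C('b')+1=3+1=4
L[2]='b': occ=2, LF[2]=C('b')+2=3+2=5
L[3]='a': occ=0, LF[3]=C('a')+0=1+0=1
L[4]='b': occ=3, LF[4]=C('b')+3=3+3=6
L[5]='d': occ=0, LF[5]=C('d')+0=13+0=13
L[6]='c': occ=0, LF[6]=C('c')+0=10+0=10
L[7]='c': occ=1, LF[7]=C('c')+1=10+1=11
L[8]='a': occ=1, LF[8]=C('a')+1=1+1=2
L[9]='b': occ=4, LF[9]=C('b')+4=3+4=7
L[10]='d': occ=1, LF[10]=C('d')+1=13+1=14
L[11]='$': occ=0, LF[11]=C('$')+0=0+0=0
L[12]='b': occ=5, LF[12]=C('b')+5=3+5=8
L[13]='b': occ=6, LF[13]=C('b')+6=3+6=9
L[14]='c': occ=2, LF[14]=C('c')+2=10+2=12

Answer: 3 4 5 1 6 13 10 11 2 7 14 0 8 9 12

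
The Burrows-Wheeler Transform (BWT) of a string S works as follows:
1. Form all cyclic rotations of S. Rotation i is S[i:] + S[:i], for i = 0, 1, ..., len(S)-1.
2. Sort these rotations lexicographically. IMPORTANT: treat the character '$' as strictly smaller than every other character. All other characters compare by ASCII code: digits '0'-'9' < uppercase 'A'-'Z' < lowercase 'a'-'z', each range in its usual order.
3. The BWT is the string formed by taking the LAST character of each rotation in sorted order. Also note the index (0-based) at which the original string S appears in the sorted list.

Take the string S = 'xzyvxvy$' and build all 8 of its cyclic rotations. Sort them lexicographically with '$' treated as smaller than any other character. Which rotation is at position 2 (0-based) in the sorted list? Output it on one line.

All 8 rotations (rotation i = S[i:]+S[:i]):
  rot[0] = xzyvxvy$
  rot[1] = zyvxvy$x
  rot[2] = yvxvy$xz
  rot[3] = vxvy$xzy
  rot[4] = xvy$xzyv
  rot[5] = vy$xzyvx
  rot[6] = y$xzyvxv
  rot[7] = $xzyvxvy
Sorted (with $ < everything):
  sorted[0] = $xzyvxvy
  sorted[1] = vxvy$xzy
  sorted[2] = vy$xzyvx
  sorted[3] = xvy$xzyv
  sorted[4] = xzyvxvy$
  sorted[5] = y$xzyvxv
  sorted[6] = yvxvy$xz
  sorted[7] = zyvxvy$x
sorted[2] = vy$xzyvx

Answer: vy$xzyvx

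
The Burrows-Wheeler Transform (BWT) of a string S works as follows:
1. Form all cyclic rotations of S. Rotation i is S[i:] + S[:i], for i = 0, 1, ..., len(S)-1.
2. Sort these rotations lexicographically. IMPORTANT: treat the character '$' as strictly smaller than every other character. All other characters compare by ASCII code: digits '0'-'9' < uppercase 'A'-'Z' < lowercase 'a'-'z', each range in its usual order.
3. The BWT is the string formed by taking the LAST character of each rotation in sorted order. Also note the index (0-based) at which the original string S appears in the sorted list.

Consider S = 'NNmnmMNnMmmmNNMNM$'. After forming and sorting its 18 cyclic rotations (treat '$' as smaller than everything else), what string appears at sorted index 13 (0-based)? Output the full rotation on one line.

All 18 rotations (rotation i = S[i:]+S[:i]):
  rot[0] = NNmnmMNnMmmmNNMNM$
  rot[1] = NmnmMNnMmmmNNMNM$N
  rot[2] = mnmMNnMmmmNNMNM$NN
  rot[3] = nmMNnMmmmNNMNM$NNm
  rot[4] = mMNnMmmmNNMNM$NNmn
  rot[5] = MNnMmmmNNMNM$NNmnm
  rot[6] = NnMmmmNNMNM$NNmnmM
  rot[7] = nMmmmNNMNM$NNmnmMN
  rot[8] = MmmmNNMNM$NNmnmMNn
  rot[9] = mmmNNMNM$NNmnmMNnM
  rot[10] = mmNNMNM$NNmnmMNnMm
  rot[11] = mNNMNM$NNmnmMNnMmm
  rot[12] = NNMNM$NNmnmMNnMmmm
  rot[13] = NMNM$NNmnmMNnMmmmN
  rot[14] = MNM$NNmnmMNnMmmmNN
  rot[15] = NM$NNmnmMNnMmmmNNM
  rot[16] = M$NNmnmMNnMmmmNNMN
  rot[17] = $NNmnmMNnMmmmNNMNM
Sorted (with $ < everything):
  sorted[0] = $NNmnmMNnMmmmNNMNM
  sorted[1] = M$NNmnmMNnMmmmNNMN
  sorted[2] = MNM$NNmnmMNnMmmmNN
  sorted[3] = MNnMmmmNNMNM$NNmnm
  sorted[4] = MmmmNNMNM$NNmnmMNn
  sorted[5] = NM$NNmnmMNnMmmmNNM
  sorted[6] = NMNM$NNmnmMNnMmmmN
  sorted[7] = NNMNM$NNmnmMNnMmmm
  sorted[8] = NNmnmMNnMmmmNNMNM$
  sorted[9] = NmnmMNnMmmmNNMNM$N
  sorted[10] = NnMmmmNNMNM$NNmnmM
  sorted[11] = mMNnMmmmNNMNM$NNmn
  sorted[12] = mNNMNM$NNmnmMNnMmm
  sorted[13] = mmNNMNM$NNmnmMNnMm
  sorted[14] = mmmNNMNM$NNmnmMNnM
  sorted[15] = mnmMNnMmmmNNMNM$NN
  sorted[16] = nMmmmNNMNM$NNmnmMN
  sorted[17] = nmMNnMmmmNNMNM$NNm
sorted[13] = mmNNMNM$NNmnmMNnMm

Answer: mmNNMNM$NNmnmMNnMm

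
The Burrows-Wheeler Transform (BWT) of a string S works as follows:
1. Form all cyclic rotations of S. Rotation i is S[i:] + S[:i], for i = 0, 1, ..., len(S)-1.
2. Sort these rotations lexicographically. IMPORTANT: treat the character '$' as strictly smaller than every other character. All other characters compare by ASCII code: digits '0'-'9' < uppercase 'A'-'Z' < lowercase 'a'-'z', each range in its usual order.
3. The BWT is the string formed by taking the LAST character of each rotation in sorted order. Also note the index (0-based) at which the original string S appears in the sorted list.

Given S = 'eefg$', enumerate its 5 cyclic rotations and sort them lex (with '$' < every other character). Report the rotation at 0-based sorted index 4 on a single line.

Answer: g$eef

Derivation:
All 5 rotations (rotation i = S[i:]+S[:i]):
  rot[0] = eefg$
  rot[1] = efg$e
  rot[2] = fg$ee
  rot[3] = g$eef
  rot[4] = $eefg
Sorted (with $ < everything):
  sorted[0] = $eefg
  sorted[1] = eefg$
  sorted[2] = efg$e
  sorted[3] = fg$ee
  sorted[4] = g$eef
sorted[4] = g$eef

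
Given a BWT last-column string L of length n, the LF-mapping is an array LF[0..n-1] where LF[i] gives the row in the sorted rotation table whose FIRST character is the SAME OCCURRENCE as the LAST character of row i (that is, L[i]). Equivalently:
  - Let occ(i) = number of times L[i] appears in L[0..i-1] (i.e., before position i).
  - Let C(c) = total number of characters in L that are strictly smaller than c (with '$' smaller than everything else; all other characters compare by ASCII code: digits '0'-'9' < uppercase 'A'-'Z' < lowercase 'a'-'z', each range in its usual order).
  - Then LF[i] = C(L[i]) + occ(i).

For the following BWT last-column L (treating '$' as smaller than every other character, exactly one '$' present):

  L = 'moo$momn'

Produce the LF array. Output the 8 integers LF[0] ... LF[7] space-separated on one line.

Answer: 1 5 6 0 2 7 3 4

Derivation:
Char counts: '$':1, 'm':3, 'n':1, 'o':3
C (first-col start): C('$')=0, C('m')=1, C('n')=4, C('o')=5
L[0]='m': occ=0, LF[0]=C('m')+0=1+0=1
L[1]='o': occ=0, LF[1]=C('o')+0=5+0=5
L[2]='o': occ=1, LF[2]=C('o')+1=5+1=6
L[3]='$': occ=0, LF[3]=C('$')+0=0+0=0
L[4]='m': occ=1, LF[4]=C('m')+1=1+1=2
L[5]='o': occ=2, LF[5]=C('o')+2=5+2=7
L[6]='m': occ=2, LF[6]=C('m')+2=1+2=3
L[7]='n': occ=0, LF[7]=C('n')+0=4+0=4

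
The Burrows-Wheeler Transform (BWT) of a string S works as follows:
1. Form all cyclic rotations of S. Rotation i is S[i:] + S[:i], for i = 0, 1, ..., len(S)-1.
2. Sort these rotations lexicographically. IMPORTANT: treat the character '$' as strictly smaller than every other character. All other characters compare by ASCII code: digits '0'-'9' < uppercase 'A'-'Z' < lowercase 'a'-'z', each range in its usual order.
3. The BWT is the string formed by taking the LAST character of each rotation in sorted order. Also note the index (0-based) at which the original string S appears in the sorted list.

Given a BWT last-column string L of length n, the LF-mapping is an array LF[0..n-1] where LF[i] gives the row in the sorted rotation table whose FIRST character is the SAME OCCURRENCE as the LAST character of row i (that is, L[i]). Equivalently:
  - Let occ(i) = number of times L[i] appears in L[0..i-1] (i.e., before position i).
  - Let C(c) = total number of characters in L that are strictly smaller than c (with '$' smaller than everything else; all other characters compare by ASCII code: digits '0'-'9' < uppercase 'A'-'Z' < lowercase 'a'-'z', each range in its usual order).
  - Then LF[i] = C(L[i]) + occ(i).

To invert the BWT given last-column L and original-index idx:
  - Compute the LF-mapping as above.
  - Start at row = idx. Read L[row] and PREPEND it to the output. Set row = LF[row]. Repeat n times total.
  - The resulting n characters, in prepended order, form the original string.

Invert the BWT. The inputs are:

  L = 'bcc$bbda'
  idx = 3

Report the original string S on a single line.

Answer: bbcadcb$

Derivation:
LF mapping: 2 5 6 0 3 4 7 1
Walk LF starting at row 3, prepending L[row]:
  step 1: row=3, L[3]='$', prepend. Next row=LF[3]=0
  step 2: row=0, L[0]='b', prepend. Next row=LF[0]=2
  step 3: row=2, L[2]='c', prepend. Next row=LF[2]=6
  step 4: row=6, L[6]='d', prepend. Next row=LF[6]=7
  step 5: row=7, L[7]='a', prepend. Next row=LF[7]=1
  step 6: row=1, L[1]='c', prepend. Next row=LF[1]=5
  step 7: row=5, L[5]='b', prepend. Next row=LF[5]=4
  step 8: row=4, L[4]='b', prepend. Next row=LF[4]=3
Reversed output: bbcadcb$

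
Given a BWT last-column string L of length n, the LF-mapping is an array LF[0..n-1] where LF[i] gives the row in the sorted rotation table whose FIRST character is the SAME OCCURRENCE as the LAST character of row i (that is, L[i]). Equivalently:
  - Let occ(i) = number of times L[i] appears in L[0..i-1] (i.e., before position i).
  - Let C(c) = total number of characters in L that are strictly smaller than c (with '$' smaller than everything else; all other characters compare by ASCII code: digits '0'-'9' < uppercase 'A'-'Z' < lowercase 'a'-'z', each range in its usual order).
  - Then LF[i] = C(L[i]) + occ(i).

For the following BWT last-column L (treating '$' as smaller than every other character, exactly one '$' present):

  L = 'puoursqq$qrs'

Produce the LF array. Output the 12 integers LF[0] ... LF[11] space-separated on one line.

Answer: 2 10 1 11 6 8 3 4 0 5 7 9

Derivation:
Char counts: '$':1, 'o':1, 'p':1, 'q':3, 'r':2, 's':2, 'u':2
C (first-col start): C('$')=0, C('o')=1, C('p')=2, C('q')=3, C('r')=6, C('s')=8, C('u')=10
L[0]='p': occ=0, LF[0]=C('p')+0=2+0=2
L[1]='u': occ=0, LF[1]=C('u')+0=10+0=10
L[2]='o': occ=0, LF[2]=C('o')+0=1+0=1
L[3]='u': occ=1, LF[3]=C('u')+1=10+1=11
L[4]='r': occ=0, LF[4]=C('r')+0=6+0=6
L[5]='s': occ=0, LF[5]=C('s')+0=8+0=8
L[6]='q': occ=0, LF[6]=C('q')+0=3+0=3
L[7]='q': occ=1, LF[7]=C('q')+1=3+1=4
L[8]='$': occ=0, LF[8]=C('$')+0=0+0=0
L[9]='q': occ=2, LF[9]=C('q')+2=3+2=5
L[10]='r': occ=1, LF[10]=C('r')+1=6+1=7
L[11]='s': occ=1, LF[11]=C('s')+1=8+1=9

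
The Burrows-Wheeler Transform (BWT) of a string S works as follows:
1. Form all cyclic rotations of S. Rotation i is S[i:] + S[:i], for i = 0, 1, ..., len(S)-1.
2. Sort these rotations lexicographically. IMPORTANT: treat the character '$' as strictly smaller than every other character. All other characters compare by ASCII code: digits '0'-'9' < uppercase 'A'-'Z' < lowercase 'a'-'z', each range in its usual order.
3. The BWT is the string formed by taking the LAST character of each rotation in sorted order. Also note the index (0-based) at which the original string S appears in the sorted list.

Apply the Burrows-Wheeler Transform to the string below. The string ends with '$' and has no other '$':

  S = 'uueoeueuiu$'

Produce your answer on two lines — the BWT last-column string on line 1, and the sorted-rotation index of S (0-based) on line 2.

Answer: uuouueiuee$
10

Derivation:
All 11 rotations (rotation i = S[i:]+S[:i]):
  rot[0] = uueoeueuiu$
  rot[1] = ueoeueuiu$u
  rot[2] = eoeueuiu$uu
  rot[3] = oeueuiu$uue
  rot[4] = eueuiu$uueo
  rot[5] = ueuiu$uueoe
  rot[6] = euiu$uueoeu
  rot[7] = uiu$uueoeue
  rot[8] = iu$uueoeueu
  rot[9] = u$uueoeueui
  rot[10] = $uueoeueuiu
Sorted (with $ < everything):
  sorted[0] = $uueoeueuiu  (last char: 'u')
  sorted[1] = eoeueuiu$uu  (last char: 'u')
  sorted[2] = eueuiu$uueo  (last char: 'o')
  sorted[3] = euiu$uueoeu  (last char: 'u')
  sorted[4] = iu$uueoeueu  (last char: 'u')
  sorted[5] = oeueuiu$uue  (last char: 'e')
  sorted[6] = u$uueoeueui  (last char: 'i')
  sorted[7] = ueoeueuiu$u  (last char: 'u')
  sorted[8] = ueuiu$uueoe  (last char: 'e')
  sorted[9] = uiu$uueoeue  (last char: 'e')
  sorted[10] = uueoeueuiu$  (last char: '$')
Last column: uuouueiuee$
Original string S is at sorted index 10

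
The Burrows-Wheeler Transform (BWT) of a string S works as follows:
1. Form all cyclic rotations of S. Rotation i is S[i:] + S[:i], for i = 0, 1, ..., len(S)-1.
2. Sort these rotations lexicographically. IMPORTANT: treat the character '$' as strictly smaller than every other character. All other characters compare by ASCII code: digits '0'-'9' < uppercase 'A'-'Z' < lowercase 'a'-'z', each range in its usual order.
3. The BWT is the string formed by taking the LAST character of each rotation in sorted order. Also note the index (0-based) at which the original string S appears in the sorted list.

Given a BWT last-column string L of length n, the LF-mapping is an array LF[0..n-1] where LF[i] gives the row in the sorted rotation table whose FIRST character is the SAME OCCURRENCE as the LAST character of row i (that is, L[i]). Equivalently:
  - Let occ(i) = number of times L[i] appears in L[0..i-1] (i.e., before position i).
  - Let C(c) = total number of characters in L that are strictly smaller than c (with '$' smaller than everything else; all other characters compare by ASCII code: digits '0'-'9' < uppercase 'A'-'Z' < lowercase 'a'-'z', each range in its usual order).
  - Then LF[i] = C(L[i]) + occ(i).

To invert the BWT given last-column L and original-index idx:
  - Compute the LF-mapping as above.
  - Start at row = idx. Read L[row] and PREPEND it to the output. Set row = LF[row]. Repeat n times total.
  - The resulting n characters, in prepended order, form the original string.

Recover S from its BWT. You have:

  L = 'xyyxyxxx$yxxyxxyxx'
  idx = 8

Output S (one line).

Answer: xyxxxxxyyxyxxxyyx$

Derivation:
LF mapping: 1 12 13 2 14 3 4 5 0 15 6 7 16 8 9 17 10 11
Walk LF starting at row 8, prepending L[row]:
  step 1: row=8, L[8]='$', prepend. Next row=LF[8]=0
  step 2: row=0, L[0]='x', prepend. Next row=LF[0]=1
  step 3: row=1, L[1]='y', prepend. Next row=LF[1]=12
  step 4: row=12, L[12]='y', prepend. Next row=LF[12]=16
  step 5: row=16, L[16]='x', prepend. Next row=LF[16]=10
  step 6: row=10, L[10]='x', prepend. Next row=LF[10]=6
  step 7: row=6, L[6]='x', prepend. Next row=LF[6]=4
  step 8: row=4, L[4]='y', prepend. Next row=LF[4]=14
  step 9: row=14, L[14]='x', prepend. Next row=LF[14]=9
  step 10: row=9, L[9]='y', prepend. Next row=LF[9]=15
  step 11: row=15, L[15]='y', prepend. Next row=LF[15]=17
  step 12: row=17, L[17]='x', prepend. Next row=LF[17]=11
  step 13: row=11, L[11]='x', prepend. Next row=LF[11]=7
  step 14: row=7, L[7]='x', prepend. Next row=LF[7]=5
  step 15: row=5, L[5]='x', prepend. Next row=LF[5]=3
  step 16: row=3, L[3]='x', prepend. Next row=LF[3]=2
  step 17: row=2, L[2]='y', prepend. Next row=LF[2]=13
  step 18: row=13, L[13]='x', prepend. Next row=LF[13]=8
Reversed output: xyxxxxxyyxyxxxyyx$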